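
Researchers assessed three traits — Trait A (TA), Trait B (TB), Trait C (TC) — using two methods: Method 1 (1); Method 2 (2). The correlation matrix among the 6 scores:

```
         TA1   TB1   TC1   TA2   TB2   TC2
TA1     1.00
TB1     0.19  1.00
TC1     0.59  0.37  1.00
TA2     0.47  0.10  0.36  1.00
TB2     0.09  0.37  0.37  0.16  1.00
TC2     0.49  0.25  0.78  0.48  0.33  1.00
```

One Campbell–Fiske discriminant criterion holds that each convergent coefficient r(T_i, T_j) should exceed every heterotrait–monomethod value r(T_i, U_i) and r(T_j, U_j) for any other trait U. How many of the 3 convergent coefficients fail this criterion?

2

Convergent coefficients and their comparison sets:
TA (methods 1·2): 0.47 vs {0.19, 0.16, 0.59, 0.48} → fail.
TB (methods 1·2): 0.37 vs {0.19, 0.16, 0.37, 0.33} → fail.
TC (methods 1·2): 0.78 vs {0.59, 0.48, 0.37, 0.33} → pass.
2 of 3 fail.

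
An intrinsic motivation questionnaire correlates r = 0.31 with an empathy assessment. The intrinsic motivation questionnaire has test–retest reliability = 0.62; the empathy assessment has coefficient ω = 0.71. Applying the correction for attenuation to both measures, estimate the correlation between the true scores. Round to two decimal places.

0.47

r_true = r_obs / √(r_xx · r_yy) = 0.31 / √(0.62 × 0.71) = 0.31 / √0.4402 = 0.31 / 0.6635 ≈ 0.47.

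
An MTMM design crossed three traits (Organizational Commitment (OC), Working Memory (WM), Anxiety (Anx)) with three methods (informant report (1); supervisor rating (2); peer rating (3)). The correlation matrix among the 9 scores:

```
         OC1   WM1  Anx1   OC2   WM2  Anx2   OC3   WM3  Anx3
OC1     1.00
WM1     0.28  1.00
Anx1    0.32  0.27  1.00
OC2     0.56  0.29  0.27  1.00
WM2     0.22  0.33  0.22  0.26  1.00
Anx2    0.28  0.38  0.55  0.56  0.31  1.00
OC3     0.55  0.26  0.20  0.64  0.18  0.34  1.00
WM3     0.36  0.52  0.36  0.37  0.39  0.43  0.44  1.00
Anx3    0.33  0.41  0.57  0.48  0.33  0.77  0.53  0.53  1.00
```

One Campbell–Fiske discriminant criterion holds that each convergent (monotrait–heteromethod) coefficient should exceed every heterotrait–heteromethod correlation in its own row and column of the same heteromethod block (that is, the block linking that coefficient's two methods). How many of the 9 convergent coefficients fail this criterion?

2

Checking each validity diagonal entry against its comparison values:
OC (methods 1·2): 0.56 vs {0.22, 0.29, 0.28, 0.27} → pass.
OC (methods 1·3): 0.55 vs {0.36, 0.26, 0.33, 0.20} → pass.
OC (methods 2·3): 0.64 vs {0.37, 0.18, 0.48, 0.34} → pass.
WM (methods 1·2): 0.33 vs {0.29, 0.22, 0.38, 0.22} → fail.
WM (methods 1·3): 0.52 vs {0.26, 0.36, 0.41, 0.36} → pass.
WM (methods 2·3): 0.39 vs {0.18, 0.37, 0.33, 0.43} → fail.
Anx (methods 1·2): 0.55 vs {0.27, 0.28, 0.22, 0.38} → pass.
Anx (methods 1·3): 0.57 vs {0.20, 0.33, 0.36, 0.41} → pass.
Anx (methods 2·3): 0.77 vs {0.34, 0.48, 0.43, 0.33} → pass.
2 of 9 fail.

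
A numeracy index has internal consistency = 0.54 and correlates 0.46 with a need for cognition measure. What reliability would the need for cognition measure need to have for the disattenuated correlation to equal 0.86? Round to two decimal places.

r_true = r_obs / √(r_xx · r_yy) ⇒ 0.86 = 0.46 / √(0.54 · r_yy).
√(0.54 · r_yy) = 0.46 / 0.86 = 0.5349; 0.54 · r_yy = 0.2861; r_yy = 0.2861 / 0.54 ≈ 0.53.

0.53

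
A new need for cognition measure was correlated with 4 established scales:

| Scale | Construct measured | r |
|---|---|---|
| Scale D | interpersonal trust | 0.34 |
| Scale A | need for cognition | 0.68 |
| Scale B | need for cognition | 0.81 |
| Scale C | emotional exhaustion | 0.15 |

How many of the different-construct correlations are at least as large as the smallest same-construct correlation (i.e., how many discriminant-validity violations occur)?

Convergent (same construct = need for cognition): Scale A, Scale B.
Smallest convergent = 0.68. Discriminant values: 0.34, 0.15; count ≥ 0.68 → 0.

0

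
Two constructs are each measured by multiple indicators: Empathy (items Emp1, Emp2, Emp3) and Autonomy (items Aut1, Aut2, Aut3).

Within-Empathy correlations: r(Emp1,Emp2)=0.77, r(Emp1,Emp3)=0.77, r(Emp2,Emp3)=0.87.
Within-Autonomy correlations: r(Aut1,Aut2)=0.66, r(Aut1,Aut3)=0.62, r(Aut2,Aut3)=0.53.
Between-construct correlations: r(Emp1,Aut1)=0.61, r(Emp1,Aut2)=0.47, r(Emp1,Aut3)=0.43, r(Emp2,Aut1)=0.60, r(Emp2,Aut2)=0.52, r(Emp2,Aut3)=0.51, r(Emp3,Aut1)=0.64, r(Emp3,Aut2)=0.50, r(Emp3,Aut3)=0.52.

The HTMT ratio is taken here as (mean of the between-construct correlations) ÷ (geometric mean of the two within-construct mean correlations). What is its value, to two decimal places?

0.77

Between-construct mean = 4.80/9 = 0.5333.
Mean within-Emp = 2.41/3 = 0.8033; mean within-Aut = 1.81/3 = 0.6033.
Geometric mean = √(0.8033 × 0.6033) = 0.6962.
HTMT = 0.5333 / 0.6962 = 0.77.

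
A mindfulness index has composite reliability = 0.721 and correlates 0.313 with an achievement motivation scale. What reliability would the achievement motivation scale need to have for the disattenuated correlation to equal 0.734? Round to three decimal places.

0.252

r_true = r_obs / √(r_xx · r_yy) ⇒ 0.734 = 0.313 / √(0.721 · r_yy).
√(0.721 · r_yy) = 0.313 / 0.734 = 0.4264; 0.721 · r_yy = 0.1818; r_yy = 0.1818 / 0.721 ≈ 0.252.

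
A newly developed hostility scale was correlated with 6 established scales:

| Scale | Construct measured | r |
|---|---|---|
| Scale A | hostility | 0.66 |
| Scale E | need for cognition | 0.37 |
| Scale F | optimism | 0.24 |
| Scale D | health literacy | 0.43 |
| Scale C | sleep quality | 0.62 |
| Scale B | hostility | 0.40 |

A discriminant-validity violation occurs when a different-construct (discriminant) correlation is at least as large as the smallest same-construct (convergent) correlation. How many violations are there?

2

Convergent (same construct = hostility): Scale A, Scale B.
Smallest convergent = 0.40. Discriminant values: 0.37, 0.24, 0.43, 0.62; count ≥ 0.40 → 2.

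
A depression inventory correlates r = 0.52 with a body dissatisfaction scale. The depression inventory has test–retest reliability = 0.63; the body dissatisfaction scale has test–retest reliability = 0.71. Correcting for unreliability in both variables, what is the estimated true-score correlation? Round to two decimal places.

0.78

r_true = r_obs / √(r_xx · r_yy) = 0.52 / √(0.63 × 0.71) = 0.52 / √0.4473 = 0.52 / 0.6688 ≈ 0.78.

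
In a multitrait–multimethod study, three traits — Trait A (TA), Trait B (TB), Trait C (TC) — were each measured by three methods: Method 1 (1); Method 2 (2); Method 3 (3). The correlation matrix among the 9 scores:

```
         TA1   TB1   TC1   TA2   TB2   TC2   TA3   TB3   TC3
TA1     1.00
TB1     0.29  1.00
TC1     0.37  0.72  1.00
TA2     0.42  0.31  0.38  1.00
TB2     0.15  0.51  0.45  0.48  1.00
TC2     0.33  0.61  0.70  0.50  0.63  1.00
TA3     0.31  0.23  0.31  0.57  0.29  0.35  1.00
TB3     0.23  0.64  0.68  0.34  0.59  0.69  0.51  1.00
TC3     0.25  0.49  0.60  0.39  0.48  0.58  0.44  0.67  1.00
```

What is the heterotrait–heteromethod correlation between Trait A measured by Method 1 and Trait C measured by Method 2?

Different traits and methods: r(TA1, TC2) = 0.33.

0.33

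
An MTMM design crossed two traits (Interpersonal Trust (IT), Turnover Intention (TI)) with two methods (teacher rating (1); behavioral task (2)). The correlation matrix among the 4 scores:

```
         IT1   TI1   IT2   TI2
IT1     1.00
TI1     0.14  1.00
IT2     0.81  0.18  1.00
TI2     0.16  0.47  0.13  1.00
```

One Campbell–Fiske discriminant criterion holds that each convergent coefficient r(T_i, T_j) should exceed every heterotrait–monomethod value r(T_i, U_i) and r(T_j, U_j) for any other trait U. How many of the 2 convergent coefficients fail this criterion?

0

Each convergent coefficient versus the relevant comparison correlations:
IT (methods 1·2): 0.81 vs {0.14, 0.13} → pass.
TI (methods 1·2): 0.47 vs {0.14, 0.13} → pass.
0 of 2 fail.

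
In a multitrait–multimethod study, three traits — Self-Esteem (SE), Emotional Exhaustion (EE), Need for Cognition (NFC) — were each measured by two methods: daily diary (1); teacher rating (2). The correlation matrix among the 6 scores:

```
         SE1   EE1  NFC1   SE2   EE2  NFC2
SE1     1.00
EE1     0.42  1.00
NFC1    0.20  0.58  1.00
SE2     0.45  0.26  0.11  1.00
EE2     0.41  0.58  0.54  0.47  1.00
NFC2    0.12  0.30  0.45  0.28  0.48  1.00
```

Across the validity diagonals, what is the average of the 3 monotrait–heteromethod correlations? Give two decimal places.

Convergent values: 0.45, 0.58, 0.45; mean = 1.48/3 = 0.49.

0.49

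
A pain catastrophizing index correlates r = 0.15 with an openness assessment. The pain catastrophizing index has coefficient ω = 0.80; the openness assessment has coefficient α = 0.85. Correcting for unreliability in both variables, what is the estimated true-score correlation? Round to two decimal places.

0.18

r_true = r_obs / √(r_xx · r_yy) = 0.15 / √(0.80 × 0.85) = 0.15 / √0.6800 = 0.15 / 0.8246 ≈ 0.18.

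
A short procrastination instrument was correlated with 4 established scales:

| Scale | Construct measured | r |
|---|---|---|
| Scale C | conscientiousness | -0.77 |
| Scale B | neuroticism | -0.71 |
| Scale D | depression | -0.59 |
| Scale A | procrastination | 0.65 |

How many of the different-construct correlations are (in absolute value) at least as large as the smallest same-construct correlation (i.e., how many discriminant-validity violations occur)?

2

Convergent (same construct = procrastination): Scale A.
Smallest convergent = 0.65. Discriminant |r|: 0.77, 0.71, 0.59; count ≥ 0.65 → 2.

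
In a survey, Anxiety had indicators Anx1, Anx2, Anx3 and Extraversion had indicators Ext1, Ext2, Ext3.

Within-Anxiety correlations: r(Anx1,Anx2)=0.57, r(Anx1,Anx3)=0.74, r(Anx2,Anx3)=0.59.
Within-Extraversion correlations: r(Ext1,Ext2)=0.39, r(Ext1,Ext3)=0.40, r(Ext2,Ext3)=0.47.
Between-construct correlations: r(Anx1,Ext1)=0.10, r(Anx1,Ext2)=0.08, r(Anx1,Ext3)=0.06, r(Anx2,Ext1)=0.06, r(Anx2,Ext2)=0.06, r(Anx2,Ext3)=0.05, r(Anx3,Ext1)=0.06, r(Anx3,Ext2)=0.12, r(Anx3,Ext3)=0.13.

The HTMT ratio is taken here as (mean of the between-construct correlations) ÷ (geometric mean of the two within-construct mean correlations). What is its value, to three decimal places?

0.155

Between-construct mean = 0.72/9 = 0.0800.
Mean within-Anx = 1.90/3 = 0.6333; mean within-Ext = 1.26/3 = 0.4200.
Geometric mean = √(0.6333 × 0.4200) = 0.5157.
HTMT = 0.0800 / 0.5157 = 0.155.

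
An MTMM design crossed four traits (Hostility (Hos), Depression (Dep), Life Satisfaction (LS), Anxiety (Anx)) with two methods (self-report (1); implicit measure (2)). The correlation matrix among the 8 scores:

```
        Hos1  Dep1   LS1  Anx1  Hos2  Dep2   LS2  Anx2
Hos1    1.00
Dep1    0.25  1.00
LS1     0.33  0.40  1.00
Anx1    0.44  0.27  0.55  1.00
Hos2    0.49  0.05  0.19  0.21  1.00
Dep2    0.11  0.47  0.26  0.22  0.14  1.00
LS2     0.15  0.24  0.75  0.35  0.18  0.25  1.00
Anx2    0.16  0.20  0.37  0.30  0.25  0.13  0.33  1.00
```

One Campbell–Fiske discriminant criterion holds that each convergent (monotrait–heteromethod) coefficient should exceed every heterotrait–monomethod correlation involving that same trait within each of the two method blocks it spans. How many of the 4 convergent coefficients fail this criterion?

1

Each convergent coefficient versus the relevant comparison correlations:
Hos (methods 1·2): 0.49 vs {0.25, 0.14, 0.33, 0.18, 0.44, 0.25} → pass.
Dep (methods 1·2): 0.47 vs {0.25, 0.14, 0.40, 0.25, 0.27, 0.13} → pass.
LS (methods 1·2): 0.75 vs {0.33, 0.18, 0.40, 0.25, 0.55, 0.33} → pass.
Anx (methods 1·2): 0.30 vs {0.44, 0.25, 0.27, 0.13, 0.55, 0.33} → fail.
1 of 4 fail.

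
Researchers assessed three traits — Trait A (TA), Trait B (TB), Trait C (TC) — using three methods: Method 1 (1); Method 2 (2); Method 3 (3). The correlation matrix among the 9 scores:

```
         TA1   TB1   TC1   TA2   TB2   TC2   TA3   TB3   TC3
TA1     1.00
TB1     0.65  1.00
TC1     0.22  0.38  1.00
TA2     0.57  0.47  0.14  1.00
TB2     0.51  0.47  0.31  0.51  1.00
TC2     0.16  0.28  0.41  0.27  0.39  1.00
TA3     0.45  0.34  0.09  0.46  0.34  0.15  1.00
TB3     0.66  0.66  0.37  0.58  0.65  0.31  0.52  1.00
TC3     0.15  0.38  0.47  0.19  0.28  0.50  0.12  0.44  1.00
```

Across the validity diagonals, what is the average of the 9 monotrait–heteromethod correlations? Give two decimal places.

0.52

Convergent values: 0.57, 0.45, 0.46, 0.47, 0.66, 0.65, 0.41, 0.47, 0.50; mean = 4.64/9 = 0.52.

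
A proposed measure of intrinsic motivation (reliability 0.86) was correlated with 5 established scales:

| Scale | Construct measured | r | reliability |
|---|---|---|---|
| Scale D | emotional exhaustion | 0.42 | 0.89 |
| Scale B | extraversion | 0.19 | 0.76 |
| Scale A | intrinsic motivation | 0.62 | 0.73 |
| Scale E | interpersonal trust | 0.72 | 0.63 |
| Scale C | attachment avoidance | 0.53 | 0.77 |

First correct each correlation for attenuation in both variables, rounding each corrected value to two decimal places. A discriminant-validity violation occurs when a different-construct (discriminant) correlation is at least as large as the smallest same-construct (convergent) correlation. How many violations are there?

Disattenuated r (r / √(r_scale · r_new)):
  Scale D (disc): 0.42 / √(0.89·0.86) = 0.48
  Scale B (disc): 0.19 / √(0.76·0.86) = 0.24
  Scale A (conv): 0.62 / √(0.73·0.86) = 0.78
  Scale E (disc): 0.72 / √(0.63·0.86) = 0.98
  Scale C (disc): 0.53 / √(0.77·0.86) = 0.65
Smallest convergent = 0.78. Discriminant values: 0.48, 0.24, 0.98, 0.65; count ≥ 0.78 → 1.

1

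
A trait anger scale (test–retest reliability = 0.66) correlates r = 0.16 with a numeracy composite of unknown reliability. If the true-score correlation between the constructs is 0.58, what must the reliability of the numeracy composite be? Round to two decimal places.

0.12

r_true = r_obs / √(r_xx · r_yy) ⇒ 0.58 = 0.16 / √(0.66 · r_yy).
√(0.66 · r_yy) = 0.16 / 0.58 = 0.2759; 0.66 · r_yy = 0.0761; r_yy = 0.0761 / 0.66 ≈ 0.12.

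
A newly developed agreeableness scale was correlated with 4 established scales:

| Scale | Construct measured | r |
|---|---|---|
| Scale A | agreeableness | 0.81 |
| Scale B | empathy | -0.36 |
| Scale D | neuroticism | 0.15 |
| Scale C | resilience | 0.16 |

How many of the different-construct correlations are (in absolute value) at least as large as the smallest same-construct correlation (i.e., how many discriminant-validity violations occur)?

0

Convergent (same construct = agreeableness): Scale A.
Smallest convergent = 0.81. Discriminant |r|: 0.36, 0.15, 0.16; count ≥ 0.81 → 0.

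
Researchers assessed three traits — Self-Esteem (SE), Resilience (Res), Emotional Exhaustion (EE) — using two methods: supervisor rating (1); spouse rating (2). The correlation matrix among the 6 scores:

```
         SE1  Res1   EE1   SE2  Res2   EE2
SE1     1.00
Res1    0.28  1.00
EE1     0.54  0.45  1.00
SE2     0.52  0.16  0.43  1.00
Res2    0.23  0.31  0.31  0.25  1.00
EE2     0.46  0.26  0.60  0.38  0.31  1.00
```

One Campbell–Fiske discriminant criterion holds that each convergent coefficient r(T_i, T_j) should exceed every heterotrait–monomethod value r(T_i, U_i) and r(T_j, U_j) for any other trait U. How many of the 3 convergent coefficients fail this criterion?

2

Convergent coefficients and their comparison sets:
SE (methods 1·2): 0.52 vs {0.28, 0.25, 0.54, 0.38} → fail.
Res (methods 1·2): 0.31 vs {0.28, 0.25, 0.45, 0.31} → fail.
EE (methods 1·2): 0.60 vs {0.54, 0.38, 0.45, 0.31} → pass.
2 of 3 fail.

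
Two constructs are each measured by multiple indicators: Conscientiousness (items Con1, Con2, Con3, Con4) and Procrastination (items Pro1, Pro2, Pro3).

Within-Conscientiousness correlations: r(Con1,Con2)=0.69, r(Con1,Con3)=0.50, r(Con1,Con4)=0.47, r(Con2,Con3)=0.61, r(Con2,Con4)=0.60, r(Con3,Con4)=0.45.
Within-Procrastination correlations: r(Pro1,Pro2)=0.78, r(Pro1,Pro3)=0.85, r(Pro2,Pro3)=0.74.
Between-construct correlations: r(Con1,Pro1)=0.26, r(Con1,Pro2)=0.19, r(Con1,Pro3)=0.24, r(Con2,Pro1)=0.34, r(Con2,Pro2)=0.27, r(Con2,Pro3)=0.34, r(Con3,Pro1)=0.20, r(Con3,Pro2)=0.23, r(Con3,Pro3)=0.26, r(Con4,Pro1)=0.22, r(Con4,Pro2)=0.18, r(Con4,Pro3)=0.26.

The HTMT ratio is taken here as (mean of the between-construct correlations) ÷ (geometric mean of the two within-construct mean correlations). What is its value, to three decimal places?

0.377

Mean between = 2.99/12 = 0.2492.
Mean within-Con = 3.32/6 = 0.5533; mean within-Pro = 2.37/3 = 0.7900.
Geometric mean = √(0.5533 × 0.7900) = 0.6611.
HTMT = 0.2492 / 0.6611 = 0.377.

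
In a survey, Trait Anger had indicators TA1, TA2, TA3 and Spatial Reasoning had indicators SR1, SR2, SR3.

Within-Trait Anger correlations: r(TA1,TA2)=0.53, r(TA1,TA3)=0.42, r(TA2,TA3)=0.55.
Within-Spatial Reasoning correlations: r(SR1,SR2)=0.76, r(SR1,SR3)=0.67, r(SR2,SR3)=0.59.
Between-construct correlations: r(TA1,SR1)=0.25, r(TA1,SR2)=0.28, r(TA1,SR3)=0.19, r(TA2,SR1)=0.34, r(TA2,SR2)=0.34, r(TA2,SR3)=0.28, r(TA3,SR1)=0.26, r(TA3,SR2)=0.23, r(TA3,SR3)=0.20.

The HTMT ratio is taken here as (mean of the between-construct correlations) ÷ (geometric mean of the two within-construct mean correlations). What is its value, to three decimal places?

0.454

Mean between = 2.37/9 = 0.2633.
Mean within-TA = 1.50/3 = 0.5000; mean within-SR = 2.02/3 = 0.6733.
Geometric mean = √(0.5000 × 0.6733) = 0.5802.
HTMT = 0.2633 / 0.5802 = 0.454.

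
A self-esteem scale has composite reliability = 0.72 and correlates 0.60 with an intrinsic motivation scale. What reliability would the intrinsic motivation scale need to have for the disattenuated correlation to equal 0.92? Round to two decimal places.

0.59

r_true = r_obs / √(r_xx · r_yy) ⇒ 0.92 = 0.60 / √(0.72 · r_yy).
√(0.72 · r_yy) = 0.60 / 0.92 = 0.6522; 0.72 · r_yy = 0.4254; r_yy = 0.4254 / 0.72 ≈ 0.59.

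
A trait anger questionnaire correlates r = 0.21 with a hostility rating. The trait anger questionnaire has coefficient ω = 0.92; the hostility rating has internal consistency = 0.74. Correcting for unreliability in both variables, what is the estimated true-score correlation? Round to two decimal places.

0.25

r_true = r_obs / √(r_xx · r_yy) = 0.21 / √(0.92 × 0.74) = 0.21 / √0.6808 = 0.21 / 0.8251 ≈ 0.25.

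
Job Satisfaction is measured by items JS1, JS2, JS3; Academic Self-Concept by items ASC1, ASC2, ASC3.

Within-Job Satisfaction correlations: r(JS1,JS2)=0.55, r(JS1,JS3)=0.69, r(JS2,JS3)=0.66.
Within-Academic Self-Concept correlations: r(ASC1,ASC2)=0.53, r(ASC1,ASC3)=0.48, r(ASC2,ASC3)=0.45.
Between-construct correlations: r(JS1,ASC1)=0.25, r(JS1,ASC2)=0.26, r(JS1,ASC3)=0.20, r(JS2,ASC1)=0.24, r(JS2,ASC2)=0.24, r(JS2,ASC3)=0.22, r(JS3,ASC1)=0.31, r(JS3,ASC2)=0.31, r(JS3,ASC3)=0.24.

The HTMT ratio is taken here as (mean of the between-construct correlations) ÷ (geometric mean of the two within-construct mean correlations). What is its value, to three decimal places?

Between-construct mean = 2.27/9 = 0.2522.
Mean within-JS = 1.90/3 = 0.6333; mean within-ASC = 1.46/3 = 0.4867.
Geometric mean = √(0.6333 × 0.4867) = 0.5552.
HTMT = 0.2522 / 0.5552 = 0.454.

0.454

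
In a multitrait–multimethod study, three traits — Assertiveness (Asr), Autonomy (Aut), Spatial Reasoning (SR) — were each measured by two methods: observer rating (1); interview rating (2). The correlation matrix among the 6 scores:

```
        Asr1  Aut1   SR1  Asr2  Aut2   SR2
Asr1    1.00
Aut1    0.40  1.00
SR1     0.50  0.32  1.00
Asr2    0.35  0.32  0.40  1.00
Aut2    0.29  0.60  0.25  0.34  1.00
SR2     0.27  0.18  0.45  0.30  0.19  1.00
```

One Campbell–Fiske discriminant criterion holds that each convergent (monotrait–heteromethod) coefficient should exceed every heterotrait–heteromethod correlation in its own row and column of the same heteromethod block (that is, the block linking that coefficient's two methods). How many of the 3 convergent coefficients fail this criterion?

1

Checking each validity diagonal entry against its comparison values:
Asr (methods 1·2): 0.35 vs {0.29, 0.32, 0.27, 0.40} → fail.
Aut (methods 1·2): 0.60 vs {0.32, 0.29, 0.18, 0.25} → pass.
SR (methods 1·2): 0.45 vs {0.40, 0.27, 0.25, 0.18} → pass.
1 of 3 fail.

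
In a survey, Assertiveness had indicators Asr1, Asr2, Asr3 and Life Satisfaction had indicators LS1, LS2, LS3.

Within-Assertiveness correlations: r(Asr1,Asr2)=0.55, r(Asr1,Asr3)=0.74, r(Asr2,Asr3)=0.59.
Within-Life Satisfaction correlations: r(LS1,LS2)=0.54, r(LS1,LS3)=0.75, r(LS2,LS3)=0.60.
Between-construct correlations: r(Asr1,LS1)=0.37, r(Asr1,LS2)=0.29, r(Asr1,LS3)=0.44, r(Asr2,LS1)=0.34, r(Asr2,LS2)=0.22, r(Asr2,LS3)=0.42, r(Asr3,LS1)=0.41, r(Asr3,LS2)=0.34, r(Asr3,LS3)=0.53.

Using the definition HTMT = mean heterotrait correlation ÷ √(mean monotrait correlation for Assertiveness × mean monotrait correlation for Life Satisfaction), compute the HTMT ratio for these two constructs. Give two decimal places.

0.59

Between-construct mean = 3.36/9 = 0.3733.
Mean within-Asr = 1.88/3 = 0.6267; mean within-LS = 1.89/3 = 0.6300.
Geometric mean = √(0.6267 × 0.6300) = 0.6283.
HTMT = 0.3733 / 0.6283 = 0.59.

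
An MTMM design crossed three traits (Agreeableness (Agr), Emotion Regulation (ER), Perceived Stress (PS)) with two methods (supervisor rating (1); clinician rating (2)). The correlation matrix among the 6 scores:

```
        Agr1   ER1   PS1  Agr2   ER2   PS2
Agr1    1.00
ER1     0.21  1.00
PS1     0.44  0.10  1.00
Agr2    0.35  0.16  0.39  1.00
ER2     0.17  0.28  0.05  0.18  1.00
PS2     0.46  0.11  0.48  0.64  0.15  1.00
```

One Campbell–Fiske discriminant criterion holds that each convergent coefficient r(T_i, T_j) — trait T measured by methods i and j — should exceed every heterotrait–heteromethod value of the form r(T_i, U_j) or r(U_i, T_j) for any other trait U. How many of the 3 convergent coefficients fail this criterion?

1

Each convergent coefficient versus the relevant comparison correlations:
Agr (methods 1·2): 0.35 vs {0.17, 0.16, 0.46, 0.39} → fail.
ER (methods 1·2): 0.28 vs {0.16, 0.17, 0.11, 0.05} → pass.
PS (methods 1·2): 0.48 vs {0.39, 0.46, 0.05, 0.11} → pass.
1 of 3 fail.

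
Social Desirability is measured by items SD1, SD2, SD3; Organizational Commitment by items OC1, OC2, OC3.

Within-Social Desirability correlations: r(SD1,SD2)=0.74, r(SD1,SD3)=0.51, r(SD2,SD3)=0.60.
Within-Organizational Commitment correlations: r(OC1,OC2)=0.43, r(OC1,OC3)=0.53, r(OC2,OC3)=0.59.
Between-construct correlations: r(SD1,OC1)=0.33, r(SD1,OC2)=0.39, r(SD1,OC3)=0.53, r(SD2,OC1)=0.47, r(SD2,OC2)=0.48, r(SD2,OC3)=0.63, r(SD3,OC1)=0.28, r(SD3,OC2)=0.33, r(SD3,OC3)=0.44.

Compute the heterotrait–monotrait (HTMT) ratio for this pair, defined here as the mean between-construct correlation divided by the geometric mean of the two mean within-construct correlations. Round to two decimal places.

0.76

Between-construct mean = 3.88/9 = 0.4311.
Mean within-SD = 1.85/3 = 0.6167; mean within-OC = 1.55/3 = 0.5167.
Geometric mean = √(0.6167 × 0.5167) = 0.5645.
HTMT = 0.4311 / 0.5645 = 0.76.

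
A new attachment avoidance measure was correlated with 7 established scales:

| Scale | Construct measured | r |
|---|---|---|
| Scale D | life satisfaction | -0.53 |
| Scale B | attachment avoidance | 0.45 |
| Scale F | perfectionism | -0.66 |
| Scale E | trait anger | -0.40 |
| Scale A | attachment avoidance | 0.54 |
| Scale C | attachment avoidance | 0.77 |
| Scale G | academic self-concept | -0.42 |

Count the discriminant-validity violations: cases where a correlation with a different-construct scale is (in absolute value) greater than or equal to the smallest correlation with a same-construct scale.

Convergent (same construct = attachment avoidance): Scale B, Scale A, Scale C.
Smallest convergent = 0.45. Discriminant |r|: 0.53, 0.66, 0.40, 0.42; count ≥ 0.45 → 2.

2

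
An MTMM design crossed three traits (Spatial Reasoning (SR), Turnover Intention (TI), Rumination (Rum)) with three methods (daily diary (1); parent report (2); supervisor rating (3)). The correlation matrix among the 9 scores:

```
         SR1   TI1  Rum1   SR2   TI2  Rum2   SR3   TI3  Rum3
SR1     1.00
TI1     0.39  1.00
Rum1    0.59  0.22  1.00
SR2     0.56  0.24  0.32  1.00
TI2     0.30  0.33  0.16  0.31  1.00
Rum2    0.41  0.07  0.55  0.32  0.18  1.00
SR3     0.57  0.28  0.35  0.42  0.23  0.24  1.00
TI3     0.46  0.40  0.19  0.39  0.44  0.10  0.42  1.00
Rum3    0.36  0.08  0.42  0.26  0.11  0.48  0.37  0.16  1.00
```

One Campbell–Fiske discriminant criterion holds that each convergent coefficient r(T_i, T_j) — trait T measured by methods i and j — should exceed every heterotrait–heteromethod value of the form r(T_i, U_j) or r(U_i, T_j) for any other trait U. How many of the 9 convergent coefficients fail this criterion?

1

Checking each validity diagonal entry against its comparison values:
SR (methods 1·2): 0.56 vs {0.30, 0.24, 0.41, 0.32} → pass.
SR (methods 1·3): 0.57 vs {0.46, 0.28, 0.36, 0.35} → pass.
SR (methods 2·3): 0.42 vs {0.39, 0.23, 0.26, 0.24} → pass.
TI (methods 1·2): 0.33 vs {0.24, 0.30, 0.07, 0.16} → pass.
TI (methods 1·3): 0.40 vs {0.28, 0.46, 0.08, 0.19} → fail.
TI (methods 2·3): 0.44 vs {0.23, 0.39, 0.11, 0.10} → pass.
Rum (methods 1·2): 0.55 vs {0.32, 0.41, 0.16, 0.07} → pass.
Rum (methods 1·3): 0.42 vs {0.35, 0.36, 0.19, 0.08} → pass.
Rum (methods 2·3): 0.48 vs {0.24, 0.26, 0.10, 0.11} → pass.
1 of 9 fail.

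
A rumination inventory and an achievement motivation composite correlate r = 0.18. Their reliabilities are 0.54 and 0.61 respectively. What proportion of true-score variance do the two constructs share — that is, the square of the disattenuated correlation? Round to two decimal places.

Disattenuated r = 0.18 / √(0.54 × 0.61) = 0.18 / 0.5739 = 0.3136.
Shared true-score variance = 0.3136² = 0.0983 ≈ 0.10.

0.10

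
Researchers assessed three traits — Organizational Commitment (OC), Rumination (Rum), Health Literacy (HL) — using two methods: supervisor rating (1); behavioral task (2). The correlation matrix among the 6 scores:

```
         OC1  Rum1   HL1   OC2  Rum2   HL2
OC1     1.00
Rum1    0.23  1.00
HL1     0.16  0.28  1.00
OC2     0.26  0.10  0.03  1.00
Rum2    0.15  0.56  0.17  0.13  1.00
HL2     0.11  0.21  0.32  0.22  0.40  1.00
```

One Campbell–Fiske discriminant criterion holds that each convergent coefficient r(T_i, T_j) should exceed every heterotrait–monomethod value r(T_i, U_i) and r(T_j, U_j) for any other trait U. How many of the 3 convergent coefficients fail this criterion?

1

Each convergent coefficient versus the relevant comparison correlations:
OC (methods 1·2): 0.26 vs {0.23, 0.13, 0.16, 0.22} → pass.
Rum (methods 1·2): 0.56 vs {0.23, 0.13, 0.28, 0.40} → pass.
HL (methods 1·2): 0.32 vs {0.16, 0.22, 0.28, 0.40} → fail.
1 of 3 fail.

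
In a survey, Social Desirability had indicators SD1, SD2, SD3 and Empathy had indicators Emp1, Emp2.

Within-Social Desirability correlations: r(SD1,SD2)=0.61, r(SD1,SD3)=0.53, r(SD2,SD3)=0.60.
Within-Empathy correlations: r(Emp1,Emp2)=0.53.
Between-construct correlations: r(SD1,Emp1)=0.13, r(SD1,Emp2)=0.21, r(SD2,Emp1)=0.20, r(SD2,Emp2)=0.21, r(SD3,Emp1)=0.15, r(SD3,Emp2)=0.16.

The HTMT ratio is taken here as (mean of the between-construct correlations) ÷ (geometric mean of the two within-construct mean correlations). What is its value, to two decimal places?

0.32

Mean heterotrait r = 1.06/6 = 0.1767.
Mean within-SD = 1.74/3 = 0.5800; mean within-Emp = 0.53/1 = 0.5300.
Geometric mean = √(0.5800 × 0.5300) = 0.5544.
HTMT = 0.1767 / 0.5544 = 0.32.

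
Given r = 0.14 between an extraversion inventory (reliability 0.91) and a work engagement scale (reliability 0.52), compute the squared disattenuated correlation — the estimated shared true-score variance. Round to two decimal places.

0.04

Disattenuated r = 0.14 / √(0.91 × 0.52) = 0.14 / 0.6879 = 0.2035.
Shared true-score variance = 0.2035² = 0.0414 ≈ 0.04.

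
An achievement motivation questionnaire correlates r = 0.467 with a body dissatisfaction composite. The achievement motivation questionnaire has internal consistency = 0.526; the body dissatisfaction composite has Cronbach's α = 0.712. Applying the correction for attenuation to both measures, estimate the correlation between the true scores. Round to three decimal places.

0.763

r_true = r_obs / √(r_xx · r_yy) = 0.467 / √(0.526 × 0.712) = 0.467 / √0.374512 = 0.467 / 0.6120 ≈ 0.763.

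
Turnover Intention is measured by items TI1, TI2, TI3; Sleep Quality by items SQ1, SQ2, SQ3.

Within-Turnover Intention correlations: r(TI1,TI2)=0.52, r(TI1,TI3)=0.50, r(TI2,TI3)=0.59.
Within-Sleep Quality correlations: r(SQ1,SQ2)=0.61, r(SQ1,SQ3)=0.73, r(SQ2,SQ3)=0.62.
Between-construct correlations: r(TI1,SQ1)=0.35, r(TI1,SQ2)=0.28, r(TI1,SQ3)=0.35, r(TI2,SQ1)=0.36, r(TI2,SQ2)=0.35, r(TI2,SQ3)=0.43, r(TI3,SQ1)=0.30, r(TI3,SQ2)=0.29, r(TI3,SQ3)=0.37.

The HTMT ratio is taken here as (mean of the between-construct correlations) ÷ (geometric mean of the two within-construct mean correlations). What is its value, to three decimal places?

0.578

Mean heterotrait r = 3.08/9 = 0.3422.
Mean within-TI = 1.61/3 = 0.5367; mean within-SQ = 1.96/3 = 0.6533.
Geometric mean = √(0.5367 × 0.6533) = 0.5921.
HTMT = 0.3422 / 0.5921 = 0.578.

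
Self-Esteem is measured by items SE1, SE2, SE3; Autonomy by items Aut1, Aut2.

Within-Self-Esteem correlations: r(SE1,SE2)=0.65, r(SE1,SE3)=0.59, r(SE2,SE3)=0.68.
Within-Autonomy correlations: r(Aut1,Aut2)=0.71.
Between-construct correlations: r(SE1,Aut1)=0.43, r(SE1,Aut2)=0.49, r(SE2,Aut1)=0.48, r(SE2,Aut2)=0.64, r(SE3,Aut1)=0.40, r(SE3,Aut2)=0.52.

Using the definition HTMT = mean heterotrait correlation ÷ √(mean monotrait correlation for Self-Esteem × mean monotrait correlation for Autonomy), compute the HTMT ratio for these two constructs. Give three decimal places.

0.732

Mean between = 2.96/6 = 0.4933.
Mean within-SE = 1.92/3 = 0.6400; mean within-Aut = 0.71/1 = 0.7100.
Geometric mean = √(0.6400 × 0.7100) = 0.6741.
HTMT = 0.4933 / 0.6741 = 0.732.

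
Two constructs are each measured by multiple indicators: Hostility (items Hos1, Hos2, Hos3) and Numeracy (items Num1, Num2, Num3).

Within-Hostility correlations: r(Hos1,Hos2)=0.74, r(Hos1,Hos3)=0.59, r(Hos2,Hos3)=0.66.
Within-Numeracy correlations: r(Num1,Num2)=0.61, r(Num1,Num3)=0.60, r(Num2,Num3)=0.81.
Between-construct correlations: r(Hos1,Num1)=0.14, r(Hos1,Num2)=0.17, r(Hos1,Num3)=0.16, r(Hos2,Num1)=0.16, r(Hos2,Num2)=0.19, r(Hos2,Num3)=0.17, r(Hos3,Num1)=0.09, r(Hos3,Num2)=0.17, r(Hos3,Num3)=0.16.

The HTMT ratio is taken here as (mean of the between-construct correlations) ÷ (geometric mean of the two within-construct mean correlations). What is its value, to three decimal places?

Between-construct mean = 1.41/9 = 0.1567.
Mean within-Hos = 1.99/3 = 0.6633; mean within-Num = 2.02/3 = 0.6733.
Geometric mean = √(0.6633 × 0.6733) = 0.6683.
HTMT = 0.1567 / 0.6683 = 0.234.

0.234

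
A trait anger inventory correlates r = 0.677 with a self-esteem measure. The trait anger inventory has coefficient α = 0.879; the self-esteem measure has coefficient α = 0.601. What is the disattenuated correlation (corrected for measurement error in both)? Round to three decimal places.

r_true = r_obs / √(r_xx · r_yy) = 0.677 / √(0.879 × 0.601) = 0.677 / √0.528279 = 0.677 / 0.7268 ≈ 0.931.

0.931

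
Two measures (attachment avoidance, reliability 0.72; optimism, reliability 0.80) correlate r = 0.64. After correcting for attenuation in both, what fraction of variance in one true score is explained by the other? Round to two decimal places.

Disattenuated r = 0.64 / √(0.72 × 0.80) = 0.64 / 0.7589 = 0.8433.
Shared true-score variance = 0.8433² = 0.7112 ≈ 0.71.

0.71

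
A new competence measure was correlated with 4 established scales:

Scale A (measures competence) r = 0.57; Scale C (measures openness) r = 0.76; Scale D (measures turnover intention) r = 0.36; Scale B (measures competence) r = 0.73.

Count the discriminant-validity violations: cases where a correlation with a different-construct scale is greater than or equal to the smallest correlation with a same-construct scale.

Convergent (same construct = competence): Scale A, Scale B.
Smallest convergent = 0.57. Discriminant values: 0.76, 0.36; count ≥ 0.57 → 1.

1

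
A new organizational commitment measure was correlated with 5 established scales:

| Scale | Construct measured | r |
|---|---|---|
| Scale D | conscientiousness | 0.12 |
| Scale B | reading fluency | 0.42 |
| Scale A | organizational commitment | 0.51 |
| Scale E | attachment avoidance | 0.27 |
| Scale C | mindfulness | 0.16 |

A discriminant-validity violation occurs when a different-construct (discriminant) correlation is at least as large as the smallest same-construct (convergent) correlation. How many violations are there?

0

Convergent (same construct = organizational commitment): Scale A.
Smallest convergent = 0.51. Discriminant values: 0.12, 0.42, 0.27, 0.16; count ≥ 0.51 → 0.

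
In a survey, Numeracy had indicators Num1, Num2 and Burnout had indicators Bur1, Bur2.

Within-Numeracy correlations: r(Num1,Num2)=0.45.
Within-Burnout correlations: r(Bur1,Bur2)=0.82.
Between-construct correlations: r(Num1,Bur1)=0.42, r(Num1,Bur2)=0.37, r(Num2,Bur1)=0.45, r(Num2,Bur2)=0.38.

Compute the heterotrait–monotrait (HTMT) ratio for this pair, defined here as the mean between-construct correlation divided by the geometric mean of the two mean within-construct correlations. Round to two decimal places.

0.67

Mean between = 1.62/4 = 0.4050.
Mean within-Num = 0.45/1 = 0.4500; mean within-Bur = 0.82/1 = 0.8200.
Geometric mean = √(0.4500 × 0.8200) = 0.6075.
HTMT = 0.4050 / 0.6075 = 0.67.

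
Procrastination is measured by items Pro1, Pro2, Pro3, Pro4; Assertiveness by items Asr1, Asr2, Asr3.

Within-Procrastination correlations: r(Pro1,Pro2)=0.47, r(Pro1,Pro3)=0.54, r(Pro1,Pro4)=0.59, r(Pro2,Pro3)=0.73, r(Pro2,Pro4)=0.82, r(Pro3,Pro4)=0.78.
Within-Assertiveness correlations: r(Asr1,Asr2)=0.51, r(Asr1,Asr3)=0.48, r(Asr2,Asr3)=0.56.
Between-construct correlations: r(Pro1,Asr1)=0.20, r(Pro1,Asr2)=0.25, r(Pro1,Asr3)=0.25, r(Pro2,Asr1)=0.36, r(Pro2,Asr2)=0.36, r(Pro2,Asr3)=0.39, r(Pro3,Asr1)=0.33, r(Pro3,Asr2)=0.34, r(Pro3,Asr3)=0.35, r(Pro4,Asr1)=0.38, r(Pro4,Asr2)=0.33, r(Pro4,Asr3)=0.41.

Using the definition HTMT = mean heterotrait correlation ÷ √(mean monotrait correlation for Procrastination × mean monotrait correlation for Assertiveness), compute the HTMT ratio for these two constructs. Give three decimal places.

Between-construct mean = 3.95/12 = 0.3292.
Mean within-Pro = 3.93/6 = 0.6550; mean within-Asr = 1.55/3 = 0.5167.
Geometric mean = √(0.6550 × 0.5167) = 0.5818.
HTMT = 0.3292 / 0.5818 = 0.566.

0.566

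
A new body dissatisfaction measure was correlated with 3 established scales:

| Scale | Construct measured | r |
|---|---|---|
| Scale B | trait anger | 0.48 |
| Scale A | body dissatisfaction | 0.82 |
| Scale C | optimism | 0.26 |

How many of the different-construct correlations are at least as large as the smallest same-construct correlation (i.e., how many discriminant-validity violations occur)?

0

Convergent (same construct = body dissatisfaction): Scale A.
Smallest convergent = 0.82. Discriminant values: 0.48, 0.26; count ≥ 0.82 → 0.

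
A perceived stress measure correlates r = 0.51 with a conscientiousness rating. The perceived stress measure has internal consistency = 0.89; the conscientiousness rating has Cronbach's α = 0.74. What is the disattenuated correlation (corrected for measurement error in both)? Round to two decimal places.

r_true = r_obs / √(r_xx · r_yy) = 0.51 / √(0.89 × 0.74) = 0.51 / √0.6586 = 0.51 / 0.8115 ≈ 0.63.

0.63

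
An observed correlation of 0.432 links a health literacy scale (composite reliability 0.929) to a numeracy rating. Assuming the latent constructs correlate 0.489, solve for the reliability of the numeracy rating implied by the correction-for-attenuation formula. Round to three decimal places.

r_true = r_obs / √(r_xx · r_yy) ⇒ 0.489 = 0.432 / √(0.929 · r_yy).
√(0.929 · r_yy) = 0.432 / 0.489 = 0.8834; 0.929 · r_yy = 0.7804; r_yy = 0.7804 / 0.929 ≈ 0.840.

0.840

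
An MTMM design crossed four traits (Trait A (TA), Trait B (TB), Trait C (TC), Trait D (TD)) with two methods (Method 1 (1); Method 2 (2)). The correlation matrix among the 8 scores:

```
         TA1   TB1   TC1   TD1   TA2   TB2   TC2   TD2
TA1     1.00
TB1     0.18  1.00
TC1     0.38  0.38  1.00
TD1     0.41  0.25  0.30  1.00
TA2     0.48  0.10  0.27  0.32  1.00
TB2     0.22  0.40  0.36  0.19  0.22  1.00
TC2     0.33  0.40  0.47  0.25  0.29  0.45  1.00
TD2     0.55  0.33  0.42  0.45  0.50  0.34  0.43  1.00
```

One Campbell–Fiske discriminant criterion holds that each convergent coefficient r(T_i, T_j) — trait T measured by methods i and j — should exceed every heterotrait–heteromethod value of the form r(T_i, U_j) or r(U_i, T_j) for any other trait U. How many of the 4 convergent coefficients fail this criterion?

Checking each validity diagonal entry against its comparison values:
TA (methods 1·2): 0.48 vs {0.22, 0.10, 0.33, 0.27, 0.55, 0.32} → fail.
TB (methods 1·2): 0.40 vs {0.10, 0.22, 0.40, 0.36, 0.33, 0.19} → fail.
TC (methods 1·2): 0.47 vs {0.27, 0.33, 0.36, 0.40, 0.42, 0.25} → pass.
TD (methods 1·2): 0.45 vs {0.32, 0.55, 0.19, 0.33, 0.25, 0.42} → fail.
3 of 4 fail.

3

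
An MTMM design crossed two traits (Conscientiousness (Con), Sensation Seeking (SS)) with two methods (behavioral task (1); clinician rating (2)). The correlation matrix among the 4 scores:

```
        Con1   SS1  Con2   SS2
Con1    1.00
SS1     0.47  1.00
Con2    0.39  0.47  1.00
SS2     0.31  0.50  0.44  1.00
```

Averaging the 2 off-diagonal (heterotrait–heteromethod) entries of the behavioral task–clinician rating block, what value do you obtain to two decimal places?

HTHM values (method 1 × method 2): 0.31, 0.47; mean = 0.78/2 = 0.39.

0.39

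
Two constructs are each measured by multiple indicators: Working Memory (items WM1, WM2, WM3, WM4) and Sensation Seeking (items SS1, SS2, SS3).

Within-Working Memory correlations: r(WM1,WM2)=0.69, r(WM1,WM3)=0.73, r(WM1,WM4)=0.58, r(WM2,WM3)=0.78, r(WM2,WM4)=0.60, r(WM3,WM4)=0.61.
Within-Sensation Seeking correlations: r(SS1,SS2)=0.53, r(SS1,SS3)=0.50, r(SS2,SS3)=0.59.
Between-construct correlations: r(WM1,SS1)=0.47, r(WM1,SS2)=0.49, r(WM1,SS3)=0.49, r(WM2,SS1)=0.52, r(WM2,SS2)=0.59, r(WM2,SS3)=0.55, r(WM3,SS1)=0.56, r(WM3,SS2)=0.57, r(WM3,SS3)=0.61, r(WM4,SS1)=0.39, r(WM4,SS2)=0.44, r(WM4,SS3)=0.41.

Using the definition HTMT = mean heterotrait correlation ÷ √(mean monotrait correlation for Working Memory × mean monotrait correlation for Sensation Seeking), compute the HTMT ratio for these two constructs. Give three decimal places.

Mean heterotrait r = 6.09/12 = 0.5075.
Mean within-WM = 3.99/6 = 0.6650; mean within-SS = 1.62/3 = 0.5400.
Geometric mean = √(0.6650 × 0.5400) = 0.5992.
HTMT = 0.5075 / 0.5992 = 0.847.

0.847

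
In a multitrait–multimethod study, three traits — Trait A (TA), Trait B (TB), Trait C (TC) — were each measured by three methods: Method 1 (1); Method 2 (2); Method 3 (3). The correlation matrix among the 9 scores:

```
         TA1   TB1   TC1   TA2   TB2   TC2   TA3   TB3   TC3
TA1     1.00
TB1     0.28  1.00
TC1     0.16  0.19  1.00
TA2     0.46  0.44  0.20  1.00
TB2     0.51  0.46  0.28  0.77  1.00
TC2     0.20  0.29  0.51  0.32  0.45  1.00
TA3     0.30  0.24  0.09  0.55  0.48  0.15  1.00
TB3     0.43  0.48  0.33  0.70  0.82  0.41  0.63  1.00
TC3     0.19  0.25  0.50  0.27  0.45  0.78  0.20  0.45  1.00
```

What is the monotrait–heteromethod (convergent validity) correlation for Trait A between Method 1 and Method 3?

0.30

Same trait (TA), different methods: r(TA1, TA3) = 0.30.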